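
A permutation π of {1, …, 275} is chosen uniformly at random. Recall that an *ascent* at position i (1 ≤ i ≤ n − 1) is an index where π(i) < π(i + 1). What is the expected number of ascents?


Write X = Σ X_I over i = 1, …, 274, with X_I the indicator of one ascent.
There are 274 indicators.
For each fixed i, the pair (π(i), π(i+1)) is a uniformly random ordered pair of distinct values from {1, …, 275}; by symmetry P[π(i) < π(i+1)] = 1/2.
By linearity: E[X] = 274 · (1/2) = (275 − 1) · (1/2) = 137 ≈ 137.00000.

E[X] = 137 = 137.00000.


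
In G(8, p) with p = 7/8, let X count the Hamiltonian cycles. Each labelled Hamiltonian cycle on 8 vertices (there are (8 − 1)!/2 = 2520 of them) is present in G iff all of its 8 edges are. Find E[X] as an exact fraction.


K_8 has (8 − 1)!/2 = 2520 labelled Hamiltonian cycles.
For each such Hamiltonian cycle H, let X_H = 1 if all 8 edges of H are present in G. Then P[X_H = 1] = p^{8} = (7/8)^{8} = 5764801/16777216.
By linearity of expectation: E[X] = Σ_H E[X_H] = 2520 · p^{8} = 2520 · 5764801/16777216 = 1815912315/2097152.
Numerically: E[X] ≈ 866.

E[X] = 2520 · (7/8)^{8} = 1815912315/2097152 ≈ 866.


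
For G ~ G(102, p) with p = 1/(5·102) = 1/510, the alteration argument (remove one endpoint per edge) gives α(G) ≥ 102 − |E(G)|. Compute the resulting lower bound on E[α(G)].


E[|E(G)|] = C(102, 2)·p = 5151 · (1/510) = 101/10.
E[α(G)] ≥ n − E[|E(G)|] = 102 − 101/10 = 919/10.
Numerically: ≈ 91.90000.
(This is only a lower bound; the true E[α(G)] may be larger.)

E[α(G)] ≥ 919/10 ≈ 91.90000.


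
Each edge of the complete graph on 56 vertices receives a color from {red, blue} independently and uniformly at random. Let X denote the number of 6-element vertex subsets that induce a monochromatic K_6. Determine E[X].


Let X = Σ_S X_S over the C(56, 6) = 32468436 subsets S of size 6, where X_S = 1 if the K_6 on S is monochromatic.
For a fixed S, the K_6 on S has C(6, 2) = 15 edges. P[all 15 edges red] = (1/2)^15, and likewise for blue, so P[monochromatic] = 2·(1/2)^15 = 2^{1 − 15} = 1/16384.
By linearity: E[X] = C(56, 6) · 2^{1 − 15} = 32468436 · 1/16384 = 8117109/4096.
Numerically: E[X] ≈ 1981.71606.

E[X] = C(56,6)·2^(1−C(6,2)) = 8117109/4096 ≈ 1981.71606.


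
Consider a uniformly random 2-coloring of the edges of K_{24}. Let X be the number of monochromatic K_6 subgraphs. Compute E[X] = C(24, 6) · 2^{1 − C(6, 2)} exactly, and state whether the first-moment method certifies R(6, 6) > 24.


E[X] = C(24, 6) · 2^{1 − 15} = 134596 · 2^{−14} = 134596/16384.
As a reduced fraction: E[X] = 33649/4096 ≈ 8.2150879.
Is E[X] < 1? NO.
Since E[X] ≥ 1, the first-moment bound is inconclusive at n = 24; it does NOT by itself certify R(6, 6) > 24.

E[X] = 33649/4096 ≈ 8.2150879; E[X] ≥ 1; first-moment method inconclusive here.


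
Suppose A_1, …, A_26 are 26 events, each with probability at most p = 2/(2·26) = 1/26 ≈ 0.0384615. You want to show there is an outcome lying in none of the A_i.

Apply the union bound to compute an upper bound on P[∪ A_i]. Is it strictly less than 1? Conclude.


Union bound: P[∪_{i=1}^{26} A_i] ≤ Σ_i P[A_i] ≤ 26·p = 26·(1/26) = 1.
Numerically: 1 ≈ 1.0000000.
Is 1 < 1? NO.
Since the bound 1 is ≥ 1, the union bound is uninformative here; it does NOT by itself certify existence.

26·p = 1 ≈ 1.0000000; existence NOT certified by the union bound.


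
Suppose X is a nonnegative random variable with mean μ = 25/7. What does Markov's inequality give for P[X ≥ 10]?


μ = E[X] = 25/7, a = 10.
Markov: P[X ≥ 10] ≤ μ/a = (25/7)/10 = 5/14.
Numerically: ≈ 0.357.
(Since a = 10 > μ = 3.571, the bound 5/14 is < 1 and informative.)

P[X ≥ 10] ≤ 5/14 ≈ 0.357.


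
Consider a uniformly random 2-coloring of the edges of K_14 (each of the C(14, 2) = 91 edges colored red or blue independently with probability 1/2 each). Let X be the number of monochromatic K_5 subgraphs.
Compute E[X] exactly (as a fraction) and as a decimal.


Let X = Σ_S X_S over the C(14, 5) = 2002 subsets S of size 5, where X_S = 1 if the K_5 on S is monochromatic.
For a fixed S, the K_5 on S has C(5, 2) = 10 edges. P[all 10 edges red] = (1/2)^10, and likewise for blue, so P[monochromatic] = 2·(1/2)^10 = 2^{1 − 10} = 1/512.
By linearity: E[X] = C(14, 5) · 2^{1 − 10} = 2002 · 1/512 = 1001/256.
Numerically: E[X] ≈ 3.910156.

E[X] = C(14,5)·2^(1−C(5,2)) = 1001/256 ≈ 3.910156.


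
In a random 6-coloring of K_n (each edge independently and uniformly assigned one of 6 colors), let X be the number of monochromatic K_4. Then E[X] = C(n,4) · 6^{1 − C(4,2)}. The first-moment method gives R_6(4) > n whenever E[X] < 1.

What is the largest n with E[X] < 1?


We need C(n, 4) · 6^{1 − 6} < 1, i.e. C(n, 4) < 6^{6 − 1} = 7776.
Check values of n near the boundary:
  n = 16: C(16, 4) = 1820; 1820 < 7776? YES
  n = 17: C(17, 4) = 2380; 2380 < 7776? YES
  n = 18: C(18, 4) = 3060; 3060 < 7776? YES
  n = 19: C(19, 4) = 3876; 3876 < 7776? YES
  n = 20: C(20, 4) = 4845; 4845 < 7776? YES
  n = 21: C(21, 4) = 5985; 5985 < 7776? YES
  n = 22: C(22, 4) = 7315; 7315 < 7776? YES
  n = 23: C(23, 4) = 8855; 8855 < 7776? NO
  n = 24: C(24, 4) = 10626; 10626 < 7776? NO
  n = 25: C(25, 4) = 12650; 12650 < 7776? NO
The largest n with C(n, 4) < 7776 is n = 22 (where E[X] = 7315/7776 ≈ 0.9407). Hence R_6(4) > 22, i.e. R_6(4) ≥ 23.

Largest n = 22; hence R_6(4) > 22.


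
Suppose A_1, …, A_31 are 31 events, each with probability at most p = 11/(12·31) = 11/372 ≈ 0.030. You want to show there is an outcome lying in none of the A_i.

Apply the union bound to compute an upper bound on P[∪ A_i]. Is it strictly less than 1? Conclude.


Union bound: P[∪_{i=1}^{31} A_i] ≤ Σ_i P[A_i] ≤ 31·p = 31·(11/372) = 11/12.
Numerically: 11/12 ≈ 0.917.
Is 11/12 < 1? YES.
Since P[∪ A_i] ≤ 11/12 < 1, the complement has P[∩ A_i^c] ≥ 1 − 11/12 = 1/12 > 0, so some outcome avoids every A_i.

31·p = 11/12 ≈ 0.917; existence CERTIFIED by the union bound.


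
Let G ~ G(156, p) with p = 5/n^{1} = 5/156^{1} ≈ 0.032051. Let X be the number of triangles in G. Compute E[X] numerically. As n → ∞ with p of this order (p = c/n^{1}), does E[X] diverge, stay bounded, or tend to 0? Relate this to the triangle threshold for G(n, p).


Number of potential triangles: C(156, 3) = 620620.
Each occurs with probability p³ ≈ (0.032051)³ ≈ 3.2925791e-05.
By linearity: E[X] = C(156, 3)·p³ ≈ 620620 · 3.2925791e-05 ≈ 20.43440.
Here α = 1, so p = 5/n is exactly at the triangle threshold p ~ 1/n. Asymptotically E[X] → c³/6 = 5³/6 = 125/6 ≈ 20.83333, a bounded constant. In this regime the triangle count is asymptotically Poisson(c³/6).

E[X] ≈ 20.43440; in regime p = Θ(1/n^{1}) E[X] stays bounded (at the triangle threshold p ~ 1/n).


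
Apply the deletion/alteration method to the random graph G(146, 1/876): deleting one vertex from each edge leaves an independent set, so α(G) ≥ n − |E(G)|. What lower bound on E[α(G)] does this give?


E[|E(G)|] = C(146, 2)·p = 10585 · (1/876) = 145/12.
E[α(G)] ≥ n − E[|E(G)|] = 146 − 145/12 = 1607/12.
Numerically: ≈ 133.917.
(This is only a lower bound; the true E[α(G)] may be larger.)

E[α(G)] ≥ 1607/12 ≈ 133.917.


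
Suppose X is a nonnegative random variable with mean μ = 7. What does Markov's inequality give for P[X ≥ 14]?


μ = E[X] = 7, a = 14.
Markov: P[X ≥ 14] ≤ μ/a = (7)/14 = 1/2.
Numerically: ≈ 0.500.
(Since a = 14 > μ = 7.000, the bound 1/2 is < 1 and informative.)

P[X ≥ 14] ≤ 1/2 ≈ 0.500.


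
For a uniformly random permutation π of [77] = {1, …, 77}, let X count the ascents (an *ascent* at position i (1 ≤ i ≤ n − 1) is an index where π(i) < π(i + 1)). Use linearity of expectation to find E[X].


Write X = Σ X_I over i = 1, …, 76, with X_I the indicator of one ascent.
There are 76 indicators.
For each fixed i, the pair (π(i), π(i+1)) is a uniformly random ordered pair of distinct values from {1, …, 77}; by symmetry P[π(i) < π(i+1)] = 1/2.
By linearity: E[X] = 76 · (1/2) = (77 − 1) · (1/2) = 38 ≈ 38.000.

E[X] = 38 = 38.000.


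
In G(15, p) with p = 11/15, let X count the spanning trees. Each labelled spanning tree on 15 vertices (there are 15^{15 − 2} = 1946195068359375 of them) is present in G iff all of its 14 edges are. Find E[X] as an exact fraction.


K_15 has 15^{15 − 2} = 1946195068359375 labelled spanning trees.
For each such spanning tree H, let X_H = 1 if all 14 edges of H are present in G. Then P[X_H = 1] = p^{14} = (11/15)^{14} = 379749833583241/29192926025390625.
By linearity of expectation: E[X] = Σ_H E[X_H] = 1946195068359375 · p^{14} = 1946195068359375 · 379749833583241/29192926025390625 = 379749833583241/15.
Numerically: E[X] ≈ 2.5317e+13.

E[X] = 1946195068359375 · (11/15)^{14} = 379749833583241/15 ≈ 2.5317e+13.


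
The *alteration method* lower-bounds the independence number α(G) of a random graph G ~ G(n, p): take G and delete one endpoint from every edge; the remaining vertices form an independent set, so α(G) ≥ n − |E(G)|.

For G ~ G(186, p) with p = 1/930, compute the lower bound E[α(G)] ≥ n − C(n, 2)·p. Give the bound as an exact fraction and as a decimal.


E[|E(G)|] = C(186, 2)·p = 17205 · (1/930) = 37/2.
E[α(G)] ≥ n − E[|E(G)|] = 186 − 37/2 = 335/2.
Numerically: ≈ 167.500.
(This is only a lower bound; the true E[α(G)] may be larger.)

E[α(G)] ≥ 335/2 ≈ 167.500.


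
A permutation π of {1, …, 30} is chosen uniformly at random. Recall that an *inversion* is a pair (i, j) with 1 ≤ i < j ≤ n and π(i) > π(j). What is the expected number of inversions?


Write X = Σ X_I over the C(30, 2) = 435 pairs i < j, with X_I the indicator of one inversion.
There are 435 indicators.
For each fixed pair i < j, the values π(i) and π(j) are two distinct elements of {1, …, 30} in uniformly random order; by symmetry P[π(i) > π(j)] = 1/2.
By linearity: E[X] = 435 · (1/2) = C(30, 2) · (1/2) = 435/2 = 435/2 ≈ 217.5000.

E[X] = 435/2 = 217.5000.


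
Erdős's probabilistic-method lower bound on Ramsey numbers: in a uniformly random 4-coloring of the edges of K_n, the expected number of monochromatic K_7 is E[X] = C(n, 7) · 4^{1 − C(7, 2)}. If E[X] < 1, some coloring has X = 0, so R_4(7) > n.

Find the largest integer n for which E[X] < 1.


We need C(n, 7) · 4^{1 − 21} < 1, i.e. C(n, 7) < 4^{21 − 1} = 1099511627776.
Check values of n near the boundary:
  n = 177: C(177, 7) = 957664425960; 957664425960 < 1099511627776? YES
  n = 178: C(178, 7) = 996867063280; 996867063280 < 1099511627776? YES
  n = 179: C(179, 7) = 1037437234460; 1037437234460 < 1099511627776? YES
  n = 180: C(180, 7) = 1079414463600; 1079414463600 < 1099511627776? YES
  n = 181: C(181, 7) = 1122839183400; 1122839183400 < 1099511627776? NO
  n = 182: C(182, 7) = 1167752750736; 1167752750736 < 1099511627776? NO
  n = 183: C(183, 7) = 1214197462413; 1214197462413 < 1099511627776? NO
The largest n with C(n, 7) < 1099511627776 is n = 180 (where E[X] = 67463403975/68719476736 ≈ 0.98172). Hence R_4(7) > 180, i.e. R_4(7) ≥ 181.

Largest n = 180; hence R_4(7) > 180.


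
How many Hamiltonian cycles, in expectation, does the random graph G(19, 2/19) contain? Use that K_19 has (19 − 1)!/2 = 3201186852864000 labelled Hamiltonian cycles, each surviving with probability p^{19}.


K_19 has (19 − 1)!/2 = 3201186852864000 labelled Hamiltonian cycles.
For each such Hamiltonian cycle H, let X_H = 1 if all 19 edges of H are present in G. Then P[X_H = 1] = p^{19} = (2/19)^{19} = 524288/1978419655660313589123979.
Summing the indicators: E[X] = Σ_H E[X_H] = 3201186852864000 · p^{19} = 3201186852864000 · 524288/1978419655660313589123979 = 1678343852714360832000/1978419655660313589123979.
Numerically: E[X] ≈ 0.000848.

E[X] = 3201186852864000 · (2/19)^{19} = 1678343852714360832000/1978419655660313589123979 ≈ 0.000848.


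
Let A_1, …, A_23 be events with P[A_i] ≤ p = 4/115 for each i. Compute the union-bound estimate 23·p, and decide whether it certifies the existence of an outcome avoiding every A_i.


Union bound: P[∪_{i=1}^{23} A_i] ≤ Σ_i P[A_i] ≤ 23·p = 23·(4/115) = 4/5.
Numerically: 4/5 ≈ 0.8000.
Is 4/5 < 1? YES.
Since P[∪ A_i] ≤ 4/5 < 1, the complement has P[∩ A_i^c] ≥ 1 − 4/5 = 1/5 > 0, so some outcome avoids every A_i.

23·p = 4/5 ≈ 0.8000; existence CERTIFIED by the union bound.


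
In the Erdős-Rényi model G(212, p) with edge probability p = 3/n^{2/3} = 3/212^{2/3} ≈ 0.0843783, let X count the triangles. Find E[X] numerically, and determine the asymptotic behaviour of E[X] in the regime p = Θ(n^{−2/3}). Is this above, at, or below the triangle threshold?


Number of potential triangles: C(212, 3) = 1565620.
Each occurs with probability p³ ≈ (0.0843783)³ ≈ 6.00747597e-04.
By linearity: E[X] = C(212, 3)·p³ ≈ 1565620 · 6.00747597e-04 ≈ 940.542453.
Since α = 2/3 < 1, p = c/n^{2/3} ≫ 1/n is above the triangle threshold p ~ 1/n. Asymptotically E[X] ~ (c³/6)·n^{3(1−α)} = (3³/6)·n^{1} → ∞; triangles are abundant w.h.p.

E[X] ≈ 940.542453; in regime p = Θ(1/n^{2/3}) E[X] diverges (above the triangle threshold p ~ 1/n).


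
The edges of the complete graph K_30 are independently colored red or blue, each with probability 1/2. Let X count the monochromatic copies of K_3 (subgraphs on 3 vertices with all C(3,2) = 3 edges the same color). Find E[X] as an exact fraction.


Let X = Σ_S X_S over the C(30, 3) = 4060 subsets S of size 3, where X_S = 1 if the K_3 on S is monochromatic.
For a fixed S, the K_3 on S has C(3, 2) = 3 edges. P[all 3 edges red] = (1/2)^3, and likewise for blue, so P[monochromatic] = 2·(1/2)^3 = 2^{1 − 3} = 1/4.
By linearity of expectation: E[X] = C(30, 3) · 2^{1 − 3} = 4060 · 1/4 = 1015.
Numerically: E[X] ≈ 1015.0000.

E[X] = C(30,3)·2^(1−C(3,2)) = 1015 ≈ 1015.0000.


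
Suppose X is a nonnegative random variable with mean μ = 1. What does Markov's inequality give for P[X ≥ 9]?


μ = E[X] = 1, a = 9.
Markov: P[X ≥ 9] ≤ μ/a = (1)/9 = 1/9.
Numerically: ≈ 0.1111.
(Since a = 9 > μ = 1.0000, the bound 1/9 is < 1 and informative.)

P[X ≥ 9] ≤ 1/9 ≈ 0.1111.


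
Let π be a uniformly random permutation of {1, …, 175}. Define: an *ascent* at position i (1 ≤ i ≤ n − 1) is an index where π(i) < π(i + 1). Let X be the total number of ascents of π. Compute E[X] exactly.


Write X = Σ X_I over i = 1, …, 174, with X_I the indicator of one ascent.
There are 174 indicators.
For each fixed i, the pair (π(i), π(i+1)) is a uniformly random ordered pair of distinct values from {1, …, 175}; by symmetry P[π(i) < π(i+1)] = 1/2.
By linearity: E[X] = 174 · (1/2) = (175 − 1) · (1/2) = 87 ≈ 87.0000.

E[X] = 87 = 87.0000.


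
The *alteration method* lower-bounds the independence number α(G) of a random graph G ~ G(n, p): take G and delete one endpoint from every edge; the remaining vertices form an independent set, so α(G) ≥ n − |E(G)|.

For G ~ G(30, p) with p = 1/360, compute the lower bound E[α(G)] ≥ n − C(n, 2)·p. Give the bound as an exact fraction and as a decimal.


E[|E(G)|] = C(30, 2)·p = 435 · (1/360) = 29/24.
E[α(G)] ≥ n − E[|E(G)|] = 30 − 29/24 = 691/24.
Numerically: ≈ 28.791667.
(This is only a lower bound; the true E[α(G)] may be larger.)

E[α(G)] ≥ 691/24 ≈ 28.791667.


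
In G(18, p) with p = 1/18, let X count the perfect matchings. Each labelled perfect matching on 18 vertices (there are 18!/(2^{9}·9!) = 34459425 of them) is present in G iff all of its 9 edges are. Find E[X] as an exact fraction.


K_18 has 18!/(2^{9}·9!) = 34459425 labelled perfect matchings.
For each such perfect matching H, let X_H = 1 if all 9 edges of H are present in G. Then P[X_H = 1] = p^{9} = (1/18)^{9} = 1/198359290368.
By linearity of expectation: E[X] = Σ_H E[X_H] = 34459425 · p^{9} = 34459425 · 1/198359290368 = 425425/2448880128.
Numerically: E[X] ≈ 0.00017372.

E[X] = 34459425 · (1/18)^{9} = 425425/2448880128 ≈ 0.00017372.


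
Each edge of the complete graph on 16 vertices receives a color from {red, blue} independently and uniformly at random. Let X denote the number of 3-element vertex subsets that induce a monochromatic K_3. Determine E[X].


Let X = Σ_S X_S over the C(16, 3) = 560 subsets S of size 3, where X_S = 1 if the K_3 on S is monochromatic.
For a fixed S, the K_3 on S has C(3, 2) = 3 edges. P[all 3 edges red] = (1/2)^3, and likewise for blue, so P[monochromatic] = 2·(1/2)^3 = 2^{1 − 3} = 1/4.
By linearity: E[X] = C(16, 3) · 2^{1 − 3} = 560 · 1/4 = 140.
Numerically: E[X] ≈ 140.000.

E[X] = C(16,3)·2^(1−C(3,2)) = 140 ≈ 140.000.


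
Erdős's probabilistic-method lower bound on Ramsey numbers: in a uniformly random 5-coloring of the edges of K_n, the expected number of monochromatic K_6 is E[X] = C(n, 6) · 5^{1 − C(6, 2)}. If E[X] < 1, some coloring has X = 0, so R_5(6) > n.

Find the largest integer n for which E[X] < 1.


We need C(n, 6) · 5^{1 − 15} < 1, i.e. C(n, 6) < 5^{15 − 1} = 6103515625.
Check values of n near the boundary:
  n = 126: C(126, 6) = 4925156775; 4925156775 < 6103515625? YES
  n = 127: C(127, 6) = 5169379425; 5169379425 < 6103515625? YES
  n = 128: C(128, 6) = 5423611200; 5423611200 < 6103515625? YES
  n = 129: C(129, 6) = 5688177600; 5688177600 < 6103515625? YES
  n = 130: C(130, 6) = 5963412000; 5963412000 < 6103515625? YES
  n = 131: C(131, 6) = 6249655776; 6249655776 < 6103515625? NO
  n = 132: C(132, 6) = 6547258432; 6547258432 < 6103515625? NO
  n = 133: C(133, 6) = 6856577728; 6856577728 < 6103515625? NO
The largest n with C(n, 6) < 6103515625 is n = 130 (where E[X] = 47707296/48828125 ≈ 0.977). Hence R_5(6) > 130, i.e. R_5(6) ≥ 131.

Largest n = 130; hence R_5(6) > 130.


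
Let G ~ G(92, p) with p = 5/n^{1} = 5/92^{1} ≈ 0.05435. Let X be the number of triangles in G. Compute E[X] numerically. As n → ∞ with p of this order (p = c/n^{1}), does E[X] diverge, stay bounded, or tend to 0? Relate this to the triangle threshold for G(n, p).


Number of potential triangles: C(92, 3) = 125580.
Each occurs with probability p³ ≈ (0.05435)³ ≈ 1.605264e-04.
By linearity: E[X] = C(92, 3)·p³ ≈ 125580 · 1.605264e-04 ≈ 20.1589.
Here α = 1, so p = 5/n is exactly at the triangle threshold p ~ 1/n. Asymptotically E[X] → c³/6 = 5³/6 = 125/6 ≈ 20.8333, a bounded constant. In this regime the triangle count is asymptotically Poisson(c³/6).

E[X] ≈ 20.1589; in regime p = Θ(1/n^{1}) E[X] stays bounded (at the triangle threshold p ~ 1/n).


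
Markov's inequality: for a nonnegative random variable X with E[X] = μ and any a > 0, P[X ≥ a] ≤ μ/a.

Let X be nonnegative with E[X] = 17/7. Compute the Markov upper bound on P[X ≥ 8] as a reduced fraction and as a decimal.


μ = E[X] = 17/7, a = 8.
Markov: P[X ≥ 8] ≤ μ/a = (17/7)/8 = 17/56.
Numerically: ≈ 0.30357.
(Since a = 8 > μ = 2.42857, the bound 17/56 is < 1 and informative.)

P[X ≥ 8] ≤ 17/56 ≈ 0.30357.


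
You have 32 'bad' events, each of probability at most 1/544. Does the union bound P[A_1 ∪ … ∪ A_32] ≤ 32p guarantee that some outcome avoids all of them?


Union bound: P[∪_{i=1}^{32} A_i] ≤ Σ_i P[A_i] ≤ 32·p = 32·(1/544) = 1/17.
Numerically: 1/17 ≈ 0.0588.
Is 1/17 < 1? YES.
Since P[∪ A_i] ≤ 1/17 < 1, the complement has P[∩ A_i^c] ≥ 1 − 1/17 = 16/17 > 0, so some outcome avoids every A_i.

32·p = 1/17 ≈ 0.0588; existence CERTIFIED by the union bound.


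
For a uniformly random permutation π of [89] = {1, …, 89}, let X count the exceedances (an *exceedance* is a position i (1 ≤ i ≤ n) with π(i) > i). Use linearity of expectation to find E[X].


Write X = Σ_{i=1}^{89} X_i, where X_i = 1_{π(i) > i}.
For each fixed i, π(i) is uniform over {1, …, 89} (marginal of a uniform permutation), so P[π(i) > i] = (n − i)/n. Summing: Σ_{i=1}^{89} (n − i)/n = (0 + 1 + … + 88)/89 = 89(89 − 1)/(2·89) = (89 − 1)/2.
Hence E[X] = Σ_{i=1}^{89} (89 − i)/89 = 44 ≈ 44.00000.

E[X] = 44 = 44.00000.


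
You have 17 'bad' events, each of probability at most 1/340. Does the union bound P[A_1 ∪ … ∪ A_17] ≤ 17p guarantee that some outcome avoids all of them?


Union bound: P[∪_{i=1}^{17} A_i] ≤ Σ_i P[A_i] ≤ 17·p = 17·(1/340) = 1/20.
Numerically: 1/20 ≈ 0.0500.
Is 1/20 < 1? YES.
Since P[∪ A_i] ≤ 1/20 < 1, the complement has P[∩ A_i^c] ≥ 1 − 1/20 = 19/20 > 0, so some outcome avoids every A_i.

17·p = 1/20 ≈ 0.0500; existence CERTIFIED by the union bound.


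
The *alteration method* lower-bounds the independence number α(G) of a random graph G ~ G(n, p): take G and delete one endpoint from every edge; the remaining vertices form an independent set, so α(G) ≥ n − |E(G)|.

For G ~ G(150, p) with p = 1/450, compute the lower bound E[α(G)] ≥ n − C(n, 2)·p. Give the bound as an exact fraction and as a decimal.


E[|E(G)|] = C(150, 2)·p = 11175 · (1/450) = 149/6.
E[α(G)] ≥ n − E[|E(G)|] = 150 − 149/6 = 751/6.
Numerically: ≈ 125.1667.
(This is only a lower bound; the true E[α(G)] may be larger.)

E[α(G)] ≥ 751/6 ≈ 125.1667.


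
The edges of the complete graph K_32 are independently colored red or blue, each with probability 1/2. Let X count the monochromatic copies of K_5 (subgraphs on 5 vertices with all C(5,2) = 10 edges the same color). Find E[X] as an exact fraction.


Let X = Σ_S X_S over the C(32, 5) = 201376 subsets S of size 5, where X_S = 1 if the K_5 on S is monochromatic.
For a fixed S, the K_5 on S has C(5, 2) = 10 edges. P[all 10 edges red] = (1/2)^10, and likewise for blue, so P[monochromatic] = 2·(1/2)^10 = 2^{1 − 10} = 1/512.
By linearity of expectation: E[X] = C(32, 5) · 2^{1 − 10} = 201376 · 1/512 = 6293/16.
Numerically: E[X] ≈ 393.312.

E[X] = C(32,5)·2^(1−C(5,2)) = 6293/16 ≈ 393.312.


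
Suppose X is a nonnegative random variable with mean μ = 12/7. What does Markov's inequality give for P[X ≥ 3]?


μ = E[X] = 12/7, a = 3.
Markov: P[X ≥ 3] ≤ μ/a = (12/7)/3 = 4/7.
Numerically: ≈ 0.571429.
(Since a = 3 > μ = 1.714286, the bound 4/7 is < 1 and informative.)

P[X ≥ 3] ≤ 4/7 ≈ 0.571429.


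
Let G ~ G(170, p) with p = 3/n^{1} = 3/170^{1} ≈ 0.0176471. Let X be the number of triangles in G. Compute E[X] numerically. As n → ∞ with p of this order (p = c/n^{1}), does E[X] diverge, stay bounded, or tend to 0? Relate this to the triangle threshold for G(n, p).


Number of potential triangles: C(170, 3) = 804440.
Each occurs with probability p³ ≈ (0.0176471)³ ≈ 5.49562386e-06.
By linearity: E[X] = C(170, 3)·p³ ≈ 804440 · 5.49562386e-06 ≈ 4.420900.
Here α = 1, so p = 3/n is exactly at the triangle threshold p ~ 1/n. Asymptotically E[X] → c³/6 = 3³/6 = 9/2 ≈ 4.500000, a bounded constant. In this regime the triangle count is asymptotically Poisson(c³/6).

E[X] ≈ 4.420900; in regime p = Θ(1/n^{1}) E[X] stays bounded (at the triangle threshold p ~ 1/n).


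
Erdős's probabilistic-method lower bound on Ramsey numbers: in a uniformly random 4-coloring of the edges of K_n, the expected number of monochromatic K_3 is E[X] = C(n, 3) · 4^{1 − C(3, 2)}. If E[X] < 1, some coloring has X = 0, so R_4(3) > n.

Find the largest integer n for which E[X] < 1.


We need C(n, 3) · 4^{1 − 3} < 1, i.e. C(n, 3) < 4^{3 − 1} = 16.
Check values of n near the boundary:
  n = 4: C(4, 3) = 4; 4 < 16? YES
  n = 5: C(5, 3) = 10; 10 < 16? YES
  n = 6: C(6, 3) = 20; 20 < 16? NO
  n = 7: C(7, 3) = 35; 35 < 16? NO
  n = 8: C(8, 3) = 56; 56 < 16? NO
The largest n with C(n, 3) < 16 is n = 5 (where E[X] = 5/8 ≈ 0.625). Hence R_4(3) > 5, i.e. R_4(3) ≥ 6.

Largest n = 5; hence R_4(3) > 5.


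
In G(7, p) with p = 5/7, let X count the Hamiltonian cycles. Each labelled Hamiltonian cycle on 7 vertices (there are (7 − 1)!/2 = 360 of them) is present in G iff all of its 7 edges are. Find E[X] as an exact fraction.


K_7 has (7 − 1)!/2 = 360 labelled Hamiltonian cycles.
For each such Hamiltonian cycle H, let X_H = 1 if all 7 edges of H are present in G. Then P[X_H = 1] = p^{7} = (5/7)^{7} = 78125/823543.
By linearity: E[X] = Σ_H E[X_H] = 360 · p^{7} = 360 · 78125/823543 = 28125000/823543.
Numerically: E[X] ≈ 34.151.

E[X] = 360 · (5/7)^{7} = 28125000/823543 ≈ 34.151.


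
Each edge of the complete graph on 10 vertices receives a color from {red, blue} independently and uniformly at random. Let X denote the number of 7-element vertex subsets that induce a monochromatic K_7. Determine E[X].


Let X = Σ_S X_S over the C(10, 7) = 120 subsets S of size 7, where X_S = 1 if the K_7 on S is monochromatic.
For a fixed S, the K_7 on S has C(7, 2) = 21 edges. P[all 21 edges red] = (1/2)^21, and likewise for blue, so P[monochromatic] = 2·(1/2)^21 = 2^{1 − 21} = 1/1048576.
By linearity: E[X] = C(10, 7) · 2^{1 − 21} = 120 · 1/1048576 = 15/131072.
Numerically: E[X] ≈ 0.000.

E[X] = C(10,7)·2^(1−C(7,2)) = 15/131072 ≈ 0.000.


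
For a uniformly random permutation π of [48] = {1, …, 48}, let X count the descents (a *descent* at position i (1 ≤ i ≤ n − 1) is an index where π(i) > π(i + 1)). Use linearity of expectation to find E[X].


Write X = Σ X_I over i = 1, …, 47, with X_I the indicator of one descent.
There are 47 indicators.
For each fixed i, the pair (π(i), π(i+1)) is a uniformly random ordered pair of distinct values from {1, …, 48}; by symmetry P[π(i) > π(i+1)] = 1/2.
By linearity: E[X] = 47 · (1/2) = (48 − 1) · (1/2) = 47/2 ≈ 23.500.

E[X] = 47/2 = 23.500.


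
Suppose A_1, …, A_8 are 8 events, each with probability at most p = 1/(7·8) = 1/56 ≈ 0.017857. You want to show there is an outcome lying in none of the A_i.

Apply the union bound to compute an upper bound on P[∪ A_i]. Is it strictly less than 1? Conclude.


Union bound: P[∪_{i=1}^{8} A_i] ≤ Σ_i P[A_i] ≤ 8·p = 8·(1/56) = 1/7.
Numerically: 1/7 ≈ 0.142857.
Is 1/7 < 1? YES.
Since P[∪ A_i] ≤ 1/7 < 1, the complement has P[∩ A_i^c] ≥ 1 − 1/7 = 6/7 > 0, so some outcome avoids every A_i.

8·p = 1/7 ≈ 0.142857; existence CERTIFIED by the union bound.


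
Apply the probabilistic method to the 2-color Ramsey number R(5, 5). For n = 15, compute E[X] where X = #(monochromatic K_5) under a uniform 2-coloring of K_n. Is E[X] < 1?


E[X] = C(15, 5) · 2^{1 − 10} = 3003 · 2^{−9} = 3003/512.
As a reduced fraction: E[X] = 3003/512 ≈ 5.865234.
Is E[X] < 1? NO.
Since E[X] ≥ 1, the first-moment bound is inconclusive at n = 15; it does NOT by itself certify R(5, 5) > 15.

E[X] = 3003/512 ≈ 5.865234; E[X] ≥ 1; first-moment method inconclusive here.


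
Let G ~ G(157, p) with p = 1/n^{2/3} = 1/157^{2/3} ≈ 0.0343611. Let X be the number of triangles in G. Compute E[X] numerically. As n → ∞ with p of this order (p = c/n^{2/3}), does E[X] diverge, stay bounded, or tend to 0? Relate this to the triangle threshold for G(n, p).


Number of potential triangles: C(157, 3) = 632710.
Each occurs with probability p³ ≈ (0.0343611)³ ≈ 4.05695971e-05.
By linearity: E[X] = C(157, 3)·p³ ≈ 632710 · 4.05695971e-05 ≈ 25.668790.
Since α = 2/3 < 1, p = c/n^{2/3} ≫ 1/n is above the triangle threshold p ~ 1/n. Asymptotically E[X] ~ (c³/6)·n^{3(1−α)} = (1³/6)·n^{1} → ∞; triangles are abundant w.h.p.

E[X] ≈ 25.668790; in regime p = Θ(1/n^{2/3}) E[X] diverges (above the triangle threshold p ~ 1/n).


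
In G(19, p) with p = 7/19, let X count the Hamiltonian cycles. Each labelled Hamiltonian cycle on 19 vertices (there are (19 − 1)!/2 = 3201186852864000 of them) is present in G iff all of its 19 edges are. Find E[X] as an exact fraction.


K_19 has (19 − 1)!/2 = 3201186852864000 labelled Hamiltonian cycles.
For each such Hamiltonian cycle H, let X_H = 1 if all 19 edges of H are present in G. Then P[X_H = 1] = p^{19} = (7/19)^{19} = 11398895185373143/1978419655660313589123979.
By linearity: E[X] = Σ_H E[X_H] = 3201186852864000 · p^{19} = 3201186852864000 · 11398895185373143/1978419655660313589123979 = 36489993404591253525678231552000/1978419655660313589123979.
Numerically: E[X] ≈ 1.8444e+07.

E[X] = 3201186852864000 · (7/19)^{19} = 36489993404591253525678231552000/1978419655660313589123979 ≈ 1.8444e+07.


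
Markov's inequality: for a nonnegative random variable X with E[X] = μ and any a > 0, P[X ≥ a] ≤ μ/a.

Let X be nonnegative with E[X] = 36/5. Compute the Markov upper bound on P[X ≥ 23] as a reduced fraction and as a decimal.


μ = E[X] = 36/5, a = 23.
Markov: P[X ≥ 23] ≤ μ/a = (36/5)/23 = 36/115.
Numerically: ≈ 0.313043.
(Since a = 23 > μ = 7.200000, the bound 36/115 is < 1 and informative.)

P[X ≥ 23] ≤ 36/115 ≈ 0.313043.


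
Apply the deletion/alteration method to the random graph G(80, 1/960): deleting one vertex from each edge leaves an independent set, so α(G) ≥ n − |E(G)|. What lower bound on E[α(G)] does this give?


E[|E(G)|] = C(80, 2)·p = 3160 · (1/960) = 79/24.
E[α(G)] ≥ n − E[|E(G)|] = 80 − 79/24 = 1841/24.
Numerically: ≈ 76.7083.
(This is only a lower bound; the true E[α(G)] may be larger.)

E[α(G)] ≥ 1841/24 ≈ 76.7083.


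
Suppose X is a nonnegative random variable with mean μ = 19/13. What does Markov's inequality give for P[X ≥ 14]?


μ = E[X] = 19/13, a = 14.
Markov: P[X ≥ 14] ≤ μ/a = (19/13)/14 = 19/182.
Numerically: ≈ 0.1044.
(Since a = 14 > μ = 1.4615, the bound 19/182 is < 1 and informative.)

P[X ≥ 14] ≤ 19/182 ≈ 0.1044.


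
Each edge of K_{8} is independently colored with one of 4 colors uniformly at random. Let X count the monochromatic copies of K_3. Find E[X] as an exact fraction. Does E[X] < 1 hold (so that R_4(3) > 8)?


E[X] = C(8, 3) · 4^{1 − 3} = 56 · 4^{−2} = 56/16.
As a reduced fraction: E[X] = 7/2 ≈ 3.5000.
Is E[X] < 1? NO.
Since E[X] ≥ 1, the first-moment bound is inconclusive at n = 8; it does NOT by itself certify R_4(3) > 8.

E[X] = 7/2 ≈ 3.5000; E[X] ≥ 1; first-moment method inconclusive here.


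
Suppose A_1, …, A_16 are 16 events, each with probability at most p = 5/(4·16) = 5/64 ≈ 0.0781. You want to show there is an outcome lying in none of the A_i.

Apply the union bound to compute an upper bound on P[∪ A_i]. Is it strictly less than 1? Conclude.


Union bound: P[∪_{i=1}^{16} A_i] ≤ Σ_i P[A_i] ≤ 16·p = 16·(5/64) = 5/4.
Numerically: 5/4 ≈ 1.2500.
Is 5/4 < 1? NO.
Since the bound 5/4 is ≥ 1, the union bound is uninformative here; it does NOT by itself certify existence.

16·p = 5/4 ≈ 1.2500; existence NOT certified by the union bound.


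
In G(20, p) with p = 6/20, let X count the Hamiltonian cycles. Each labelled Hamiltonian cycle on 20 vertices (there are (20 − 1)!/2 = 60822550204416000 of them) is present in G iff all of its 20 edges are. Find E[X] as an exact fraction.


K_20 has (20 − 1)!/2 = 60822550204416000 labelled Hamiltonian cycles.
For each such Hamiltonian cycle H, let X_H = 1 if all 20 edges of H are present in G. Then P[X_H = 1] = p^{20} = (3/10)^{20} = 3486784401/100000000000000000000.
Summing the indicators: E[X] = Σ_H E[X_H] = 60822550204416000 · p^{20} = 60822550204416000 · 3486784401/100000000000000000000 = 51776152168407487821/24414062500000.
Numerically: E[X] ≈ 2.121e+06.

E[X] = 60822550204416000 · (3/10)^{20} = 51776152168407487821/24414062500000 ≈ 2.121e+06.


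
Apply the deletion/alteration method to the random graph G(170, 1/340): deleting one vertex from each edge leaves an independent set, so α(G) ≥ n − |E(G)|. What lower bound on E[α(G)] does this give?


E[|E(G)|] = C(170, 2)·p = 14365 · (1/340) = 169/4.
E[α(G)] ≥ n − E[|E(G)|] = 170 − 169/4 = 511/4.
Numerically: ≈ 127.7500.
(This is only a lower bound; the true E[α(G)] may be larger.)

E[α(G)] ≥ 511/4 ≈ 127.7500.


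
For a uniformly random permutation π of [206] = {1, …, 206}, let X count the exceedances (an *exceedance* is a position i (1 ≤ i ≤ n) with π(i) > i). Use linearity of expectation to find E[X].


Write X = Σ_{i=1}^{206} X_i, where X_i = 1_{π(i) > i}.
For each fixed i, π(i) is uniform over {1, …, 206} (marginal of a uniform permutation), so P[π(i) > i] = (n − i)/n. Summing: Σ_{i=1}^{206} (n − i)/n = (0 + 1 + … + 205)/206 = 206(206 − 1)/(2·206) = (206 − 1)/2.
Hence E[X] = Σ_{i=1}^{206} (206 − i)/206 = 205/2 ≈ 102.50000.

E[X] = 205/2 = 102.50000.


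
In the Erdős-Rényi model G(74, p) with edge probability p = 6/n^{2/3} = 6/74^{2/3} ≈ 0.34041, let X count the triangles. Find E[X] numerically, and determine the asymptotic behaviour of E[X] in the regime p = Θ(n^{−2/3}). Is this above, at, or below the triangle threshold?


Number of potential triangles: C(74, 3) = 64824.
Each occurs with probability p³ ≈ (0.34041)³ ≈ 3.9444850e-02.
By linearity: E[X] = C(74, 3)·p³ ≈ 64824 · 3.9444850e-02 ≈ 2556.97297.
Since α = 2/3 < 1, p = c/n^{2/3} ≫ 1/n is above the triangle threshold p ~ 1/n. Asymptotically E[X] ~ (c³/6)·n^{3(1−α)} = (6³/6)·n^{1} → ∞; triangles are abundant w.h.p.

E[X] ≈ 2556.97297; in regime p = Θ(1/n^{2/3}) E[X] diverges (above the triangle threshold p ~ 1/n).


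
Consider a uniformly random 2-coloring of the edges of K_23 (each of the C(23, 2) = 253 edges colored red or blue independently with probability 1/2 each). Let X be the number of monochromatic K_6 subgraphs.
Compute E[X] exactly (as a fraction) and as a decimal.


Let X = Σ_S X_S over the C(23, 6) = 100947 subsets S of size 6, where X_S = 1 if the K_6 on S is monochromatic.
For a fixed S, the K_6 on S has C(6, 2) = 15 edges. P[all 15 edges red] = (1/2)^15, and likewise for blue, so P[monochromatic] = 2·(1/2)^15 = 2^{1 − 15} = 1/16384.
Summing: E[X] = C(23, 6) · 2^{1 − 15} = 100947 · 1/16384 = 100947/16384.
Numerically: E[X] ≈ 6.161316.

E[X] = C(23,6)·2^(1−C(6,2)) = 100947/16384 ≈ 6.161316.


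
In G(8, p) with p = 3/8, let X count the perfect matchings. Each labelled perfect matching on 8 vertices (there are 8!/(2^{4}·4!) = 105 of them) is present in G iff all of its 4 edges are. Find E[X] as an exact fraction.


K_8 has 8!/(2^{4}·4!) = 105 labelled perfect matchings.
For each such perfect matching H, let X_H = 1 if all 4 edges of H are present in G. Then P[X_H = 1] = p^{4} = (3/8)^{4} = 81/4096.
By linearity of expectation: E[X] = Σ_H E[X_H] = 105 · p^{4} = 105 · 81/4096 = 8505/4096.
Numerically: E[X] ≈ 2.0764.

E[X] = 105 · (3/8)^{4} = 8505/4096 ≈ 2.0764.


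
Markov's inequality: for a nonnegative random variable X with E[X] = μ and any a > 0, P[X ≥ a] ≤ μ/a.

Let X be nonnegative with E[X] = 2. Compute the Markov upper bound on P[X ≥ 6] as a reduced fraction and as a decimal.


μ = E[X] = 2, a = 6.
Markov: P[X ≥ 6] ≤ μ/a = (2)/6 = 1/3.
Numerically: ≈ 0.333.
(Since a = 6 > μ = 2.000, the bound 1/3 is < 1 and informative.)

P[X ≥ 6] ≤ 1/3 ≈ 0.333.


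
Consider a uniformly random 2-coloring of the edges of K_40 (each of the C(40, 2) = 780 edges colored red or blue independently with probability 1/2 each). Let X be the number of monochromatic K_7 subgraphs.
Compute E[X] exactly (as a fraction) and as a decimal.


Let X = Σ_S X_S over the C(40, 7) = 18643560 subsets S of size 7, where X_S = 1 if the K_7 on S is monochromatic.
For a fixed S, the K_7 on S has C(7, 2) = 21 edges. P[all 21 edges red] = (1/2)^21, and likewise for blue, so P[monochromatic] = 2·(1/2)^21 = 2^{1 − 21} = 1/1048576.
By linearity of expectation: E[X] = C(40, 7) · 2^{1 − 21} = 18643560 · 1/1048576 = 2330445/131072.
Numerically: E[X] ≈ 17.77988.

E[X] = C(40,7)·2^(1−C(7,2)) = 2330445/131072 ≈ 17.77988.


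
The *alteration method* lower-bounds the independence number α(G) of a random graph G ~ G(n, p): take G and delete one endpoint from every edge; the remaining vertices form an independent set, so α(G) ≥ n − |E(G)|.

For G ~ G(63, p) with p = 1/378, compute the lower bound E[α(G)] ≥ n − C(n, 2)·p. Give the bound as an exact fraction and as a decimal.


E[|E(G)|] = C(63, 2)·p = 1953 · (1/378) = 31/6.
E[α(G)] ≥ n − E[|E(G)|] = 63 − 31/6 = 347/6.
Numerically: ≈ 57.83333.
(This is only a lower bound; the true E[α(G)] may be larger.)

E[α(G)] ≥ 347/6 ≈ 57.83333.


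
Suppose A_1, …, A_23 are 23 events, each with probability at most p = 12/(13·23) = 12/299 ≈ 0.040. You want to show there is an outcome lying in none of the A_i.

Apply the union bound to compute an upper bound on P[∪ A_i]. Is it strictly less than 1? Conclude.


Union bound: P[∪_{i=1}^{23} A_i] ≤ Σ_i P[A_i] ≤ 23·p = 23·(12/299) = 12/13.
Numerically: 12/13 ≈ 0.923.
Is 12/13 < 1? YES.
Since P[∪ A_i] ≤ 12/13 < 1, the complement has P[∩ A_i^c] ≥ 1 − 12/13 = 1/13 > 0, so some outcome avoids every A_i.

23·p = 12/13 ≈ 0.923; existence CERTIFIED by the union bound.


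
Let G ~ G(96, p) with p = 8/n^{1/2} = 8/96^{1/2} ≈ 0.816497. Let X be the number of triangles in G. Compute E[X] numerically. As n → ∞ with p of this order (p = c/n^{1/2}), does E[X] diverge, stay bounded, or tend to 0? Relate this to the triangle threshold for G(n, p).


Number of potential triangles: C(96, 3) = 142880.
Each occurs with probability p³ ≈ (0.816497)³ ≈ 5.44331054e-01.
By linearity: E[X] = C(96, 3)·p³ ≈ 142880 · 5.44331054e-01 ≈ 77774.020989.
Since α = 1/2 < 1, p = c/n^{1/2} ≫ 1/n is above the triangle threshold p ~ 1/n. Asymptotically E[X] ~ (c³/6)·n^{3(1−α)} = (8³/6)·n^{1.5} → ∞; triangles are abundant w.h.p.

E[X] ≈ 77774.020989; in regime p = Θ(1/n^{1/2}) E[X] diverges (above the triangle threshold p ~ 1/n).


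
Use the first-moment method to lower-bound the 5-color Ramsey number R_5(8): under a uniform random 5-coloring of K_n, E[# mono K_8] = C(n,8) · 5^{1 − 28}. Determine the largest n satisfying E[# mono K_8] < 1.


We need C(n, 8) · 5^{1 − 28} < 1, i.e. C(n, 8) < 5^{28 − 1} = 7450580596923828125.
Check values of n near the boundary:
  n = 858: C(858, 8) = 7049584530256467771; 7049584530256467771 < 7450580596923828125? YES
  n = 859: C(859, 8) = 7115855595170747139; 7115855595170747139 < 7450580596923828125? YES
  n = 860: C(860, 8) = 7182671140665308145; 7182671140665308145 < 7450580596923828125? YES
  n = 861: C(861, 8) = 7250034996615275865; 7250034996615275865 < 7450580596923828125? YES
  n = 862: C(862, 8) = 7317951015318931845; 7317951015318931845 < 7450580596923828125? YES
  n = 863: C(863, 8) = 7386423071602617757; 7386423071602617757 < 7450580596923828125? YES
  n = 864: C(864, 8) = 7455455062926006708; 7455455062926006708 < 7450580596923828125? NO
  n = 865: C(865, 8) = 7525050909487743060; 7525050909487743060 < 7450580596923828125? NO
  n = 866: C(866, 8) = 7595214554331451620; 7595214554331451620 < 7450580596923828125? NO
The largest n with C(n, 8) < 7450580596923828125 is n = 863 (where E[X] = 7386423071602617757/7450580596923828125 ≈ 0.99139). Hence R_5(8) > 863, i.e. R_5(8) ≥ 864.

Largest n = 863; hence R_5(8) > 863.


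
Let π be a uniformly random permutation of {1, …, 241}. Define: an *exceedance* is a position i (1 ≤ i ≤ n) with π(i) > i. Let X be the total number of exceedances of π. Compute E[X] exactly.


Write X = Σ_{i=1}^{241} X_i, where X_i = 1_{π(i) > i}.
For each fixed i, π(i) is uniform over {1, …, 241} (marginal of a uniform permutation), so P[π(i) > i] = (n − i)/n. Summing: Σ_{i=1}^{241} (n − i)/n = (0 + 1 + … + 240)/241 = 241(241 − 1)/(2·241) = (241 − 1)/2.
Hence E[X] = Σ_{i=1}^{241} (241 − i)/241 = 120 ≈ 120.000.

E[X] = 120 = 120.000.


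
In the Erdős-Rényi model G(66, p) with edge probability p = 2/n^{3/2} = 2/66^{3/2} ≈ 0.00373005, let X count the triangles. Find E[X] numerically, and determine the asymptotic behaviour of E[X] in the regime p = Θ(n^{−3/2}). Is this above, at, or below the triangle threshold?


Number of potential triangles: C(66, 3) = 45760.
Each occurs with probability p³ ≈ (0.00373005)³ ≈ 5.18970028e-08.
By linearity: E[X] = C(66, 3)·p³ ≈ 45760 · 5.18970028e-08 ≈ 0.002375.
Since α = 3/2 > 1, p = c/n^{3/2} = o(1/n) is below the triangle threshold p ~ 1/n. Asymptotically E[X] ~ (c³/6)·n^{3(1−α)} = (2³/6)·n^{-1.5} → 0, so by Markov's inequality G has no triangles w.h.p.

E[X] ≈ 0.002375; in regime p = Θ(1/n^{3/2}) E[X] tends to 0 (below the triangle threshold p ~ 1/n).
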